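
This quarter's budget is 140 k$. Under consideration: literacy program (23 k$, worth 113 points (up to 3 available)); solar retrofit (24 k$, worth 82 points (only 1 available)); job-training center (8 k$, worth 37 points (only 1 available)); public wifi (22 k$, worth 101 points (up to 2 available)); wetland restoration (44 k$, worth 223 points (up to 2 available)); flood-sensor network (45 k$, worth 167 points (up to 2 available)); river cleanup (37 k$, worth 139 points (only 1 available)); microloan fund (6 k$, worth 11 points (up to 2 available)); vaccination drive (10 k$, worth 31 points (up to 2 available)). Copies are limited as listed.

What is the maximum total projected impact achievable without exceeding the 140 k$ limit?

A density-first pass picks 2×literacy program + 2×wetland restoration + microloan fund — 683 at 140 k$.
The 52 k$ tied up in 2×literacy program and microloan fund is better spent on job-training center + 2×public wifi — total rises to 685 (140 k$).
That's the maximum — no swap from here does better than 685.

685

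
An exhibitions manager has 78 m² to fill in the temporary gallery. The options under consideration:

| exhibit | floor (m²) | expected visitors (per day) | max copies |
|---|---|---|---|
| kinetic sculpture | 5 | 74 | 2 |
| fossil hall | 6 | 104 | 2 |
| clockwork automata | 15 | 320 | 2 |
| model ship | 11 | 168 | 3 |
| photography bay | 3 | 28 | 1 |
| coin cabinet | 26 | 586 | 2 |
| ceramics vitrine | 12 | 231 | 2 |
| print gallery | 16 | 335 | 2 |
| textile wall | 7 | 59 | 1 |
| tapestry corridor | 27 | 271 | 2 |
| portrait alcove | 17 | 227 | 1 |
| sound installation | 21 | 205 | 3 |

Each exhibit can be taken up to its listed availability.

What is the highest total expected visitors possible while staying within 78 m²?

1670

Kinetic sculpture + fossil hall + clockwork automata + 2×coin cabinet uses 78 of the 78 m² and totals 1670.
Nothing else within 78 m² beats 1670.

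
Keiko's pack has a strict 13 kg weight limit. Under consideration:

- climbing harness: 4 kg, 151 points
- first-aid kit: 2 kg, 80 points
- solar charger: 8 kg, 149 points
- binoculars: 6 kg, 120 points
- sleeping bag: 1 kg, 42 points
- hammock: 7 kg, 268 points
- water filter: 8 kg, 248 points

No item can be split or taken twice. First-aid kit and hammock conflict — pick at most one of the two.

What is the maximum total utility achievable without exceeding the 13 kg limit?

461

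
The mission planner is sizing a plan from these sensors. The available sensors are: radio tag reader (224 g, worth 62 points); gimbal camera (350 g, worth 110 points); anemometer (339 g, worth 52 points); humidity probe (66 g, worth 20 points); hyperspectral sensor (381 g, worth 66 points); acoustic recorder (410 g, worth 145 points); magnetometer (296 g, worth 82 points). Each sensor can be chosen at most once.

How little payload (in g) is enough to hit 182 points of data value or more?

634

Look for the lowest-payload combination reaching 182.
radio tag reader + acoustic recorder: 207 data value at 634 g.
Below 634 g the best achievable stays under 182.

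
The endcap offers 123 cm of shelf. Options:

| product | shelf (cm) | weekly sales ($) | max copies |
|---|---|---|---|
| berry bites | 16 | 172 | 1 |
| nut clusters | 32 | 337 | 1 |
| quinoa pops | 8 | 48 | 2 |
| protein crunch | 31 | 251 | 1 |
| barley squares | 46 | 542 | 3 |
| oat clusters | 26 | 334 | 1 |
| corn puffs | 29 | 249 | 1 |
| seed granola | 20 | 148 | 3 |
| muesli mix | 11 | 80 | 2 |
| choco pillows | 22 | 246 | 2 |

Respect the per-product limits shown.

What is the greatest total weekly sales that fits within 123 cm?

1418

By weekly sales per cm: oat clusters 12.85, barley squares 11.78, choco pillows 11.18, berry bites 10.75 lead.
Taking 2×barley squares + oat clusters: 118 cm used, 1418 in weekly sales.
Nothing else within 123 cm beats 1418.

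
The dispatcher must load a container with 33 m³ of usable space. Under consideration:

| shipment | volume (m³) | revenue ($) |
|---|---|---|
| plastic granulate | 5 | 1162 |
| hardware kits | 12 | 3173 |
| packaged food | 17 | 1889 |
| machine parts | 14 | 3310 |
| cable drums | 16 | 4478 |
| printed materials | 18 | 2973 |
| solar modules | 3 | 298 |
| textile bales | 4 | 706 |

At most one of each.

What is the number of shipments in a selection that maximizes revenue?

3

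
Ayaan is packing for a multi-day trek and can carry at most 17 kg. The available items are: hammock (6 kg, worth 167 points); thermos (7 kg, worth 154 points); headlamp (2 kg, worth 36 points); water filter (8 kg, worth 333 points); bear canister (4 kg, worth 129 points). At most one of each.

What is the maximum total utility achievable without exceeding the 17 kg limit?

The ratio heuristic lands on headlamp + water filter + bear canister (498) but leaves 3 kg idle.
Replace bear canister with hammock: the trade gains 38 net, giving 536 at 16 kg.

536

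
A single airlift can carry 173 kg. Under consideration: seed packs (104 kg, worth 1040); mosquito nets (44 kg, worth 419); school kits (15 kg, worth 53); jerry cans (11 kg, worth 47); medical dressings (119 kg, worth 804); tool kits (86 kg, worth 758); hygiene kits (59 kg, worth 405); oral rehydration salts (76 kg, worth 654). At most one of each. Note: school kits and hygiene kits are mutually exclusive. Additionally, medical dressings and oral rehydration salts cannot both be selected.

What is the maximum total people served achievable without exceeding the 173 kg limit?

A density-first pass picks seed packs + mosquito nets + jerry cans — 1506 at 159 kg.
Replace jerry cans with school kits: the trade gains 6 net, giving 1512 at 163 kg.
Runner-up seed packs + mosquito nets + jerry cans tops out at 1506.

1512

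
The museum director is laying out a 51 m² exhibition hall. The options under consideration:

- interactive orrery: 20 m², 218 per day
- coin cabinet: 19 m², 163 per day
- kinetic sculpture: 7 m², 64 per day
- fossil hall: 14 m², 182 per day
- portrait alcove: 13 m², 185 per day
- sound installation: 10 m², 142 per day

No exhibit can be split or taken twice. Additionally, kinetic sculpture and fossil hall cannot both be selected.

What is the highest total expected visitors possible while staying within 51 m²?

609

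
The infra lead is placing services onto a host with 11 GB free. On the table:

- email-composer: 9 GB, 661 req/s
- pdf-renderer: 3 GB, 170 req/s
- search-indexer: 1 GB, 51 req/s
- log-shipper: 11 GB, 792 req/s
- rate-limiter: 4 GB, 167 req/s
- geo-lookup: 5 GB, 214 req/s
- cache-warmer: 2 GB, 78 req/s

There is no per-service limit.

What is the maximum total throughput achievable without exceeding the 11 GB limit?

792

Taking the top-ratio services first gives email-composer + 2×search-indexer for 763 (11 GB).
Dropping email-composer and 2×search-indexer frees 11 GB; slotting in log-shipper (11 GB) lifts the total to 792 at 11 GB.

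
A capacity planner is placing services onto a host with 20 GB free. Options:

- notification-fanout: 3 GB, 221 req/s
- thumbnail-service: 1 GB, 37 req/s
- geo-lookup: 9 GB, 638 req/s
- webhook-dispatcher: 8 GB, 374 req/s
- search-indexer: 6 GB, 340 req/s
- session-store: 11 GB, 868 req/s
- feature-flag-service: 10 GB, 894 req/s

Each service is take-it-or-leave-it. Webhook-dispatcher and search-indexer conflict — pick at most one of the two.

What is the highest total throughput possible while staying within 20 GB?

A density-first pass picks notification-fanout + thumbnail-service + search-indexer + feature-flag-service — 1492 at 20 GB.
Dropping notification-fanout and search-indexer frees 9 GB; slotting in geo-lookup (9 GB) lifts the total to 1569 at 20 GB.
Every other selection either busts 20 GB or breaks a pairing rule or fails to beat 1569.

1569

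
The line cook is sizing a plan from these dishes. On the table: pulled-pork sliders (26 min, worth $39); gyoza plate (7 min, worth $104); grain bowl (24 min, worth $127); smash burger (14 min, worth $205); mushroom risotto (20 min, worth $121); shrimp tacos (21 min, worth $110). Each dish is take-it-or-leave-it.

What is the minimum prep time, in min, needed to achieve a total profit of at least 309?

21

Look for the lowest-prep combination reaching 309.
Taking gyoza plate + smash burger gives 309 (≥ 309) for 21 min.
Below 21 min the best achievable stays under 309.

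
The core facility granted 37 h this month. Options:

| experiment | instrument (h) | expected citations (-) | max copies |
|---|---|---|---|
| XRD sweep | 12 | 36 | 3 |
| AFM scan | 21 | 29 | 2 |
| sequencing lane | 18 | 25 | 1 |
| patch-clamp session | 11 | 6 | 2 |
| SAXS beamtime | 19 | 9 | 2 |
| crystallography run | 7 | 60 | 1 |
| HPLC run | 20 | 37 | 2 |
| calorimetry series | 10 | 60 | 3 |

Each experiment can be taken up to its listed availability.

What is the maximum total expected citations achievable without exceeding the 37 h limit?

240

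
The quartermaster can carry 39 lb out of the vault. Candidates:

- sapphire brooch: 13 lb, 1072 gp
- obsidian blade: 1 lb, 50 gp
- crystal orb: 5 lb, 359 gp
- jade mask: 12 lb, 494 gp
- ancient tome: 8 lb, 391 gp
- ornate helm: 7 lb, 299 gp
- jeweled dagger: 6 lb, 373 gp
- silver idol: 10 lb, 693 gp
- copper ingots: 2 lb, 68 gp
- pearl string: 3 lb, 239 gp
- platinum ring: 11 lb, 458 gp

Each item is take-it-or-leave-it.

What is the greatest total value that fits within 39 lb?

2804

Filling by ratio: sapphire brooch + obsidian blade + crystal orb + jeweled dagger + silver idol + pearl string for 2786, with 1 lb left unused.
Dropping obsidian blade frees 1 lb; slotting in copper ingots (2 lb) lifts the total to 2804 at 39 lb.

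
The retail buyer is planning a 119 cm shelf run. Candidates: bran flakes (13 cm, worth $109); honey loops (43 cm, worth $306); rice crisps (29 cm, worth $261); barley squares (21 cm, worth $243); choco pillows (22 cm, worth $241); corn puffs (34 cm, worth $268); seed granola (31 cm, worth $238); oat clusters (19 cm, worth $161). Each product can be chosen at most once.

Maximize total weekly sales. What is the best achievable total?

Filling by ratio: bran flakes + rice crisps + barley squares + choco pillows + oat clusters for 1015, with 15 cm left unused.
The 19 cm tied up in oat clusters is better spent on corn puffs — total rises to 1122 (119 cm).
An exhaustive check of the 256 subsets confirms 1122.

1122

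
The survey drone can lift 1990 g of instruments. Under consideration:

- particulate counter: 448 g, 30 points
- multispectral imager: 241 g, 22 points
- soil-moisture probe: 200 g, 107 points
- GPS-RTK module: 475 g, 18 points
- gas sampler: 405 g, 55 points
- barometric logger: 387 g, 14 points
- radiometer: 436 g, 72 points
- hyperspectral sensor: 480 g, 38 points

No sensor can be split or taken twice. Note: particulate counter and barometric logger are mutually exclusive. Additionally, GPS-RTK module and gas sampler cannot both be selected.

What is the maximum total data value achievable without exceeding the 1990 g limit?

Ranking by ratio (data value/g): soil-moisture probe 0.54, radiometer 0.17, gas sampler 0.14.
A density-first pass picks multispectral imager + soil-moisture probe + gas sampler + radiometer + hyperspectral sensor — 294 at 1762 g.
Dropping multispectral imager frees 241 g; slotting in particulate counter (448 g) lifts the total to 302 at 1969 g.
Next best is multispectral imager + soil-moisture probe + gas sampler + radiometer + hyperspectral sensor at 294 (1762 g) — short by 8.

302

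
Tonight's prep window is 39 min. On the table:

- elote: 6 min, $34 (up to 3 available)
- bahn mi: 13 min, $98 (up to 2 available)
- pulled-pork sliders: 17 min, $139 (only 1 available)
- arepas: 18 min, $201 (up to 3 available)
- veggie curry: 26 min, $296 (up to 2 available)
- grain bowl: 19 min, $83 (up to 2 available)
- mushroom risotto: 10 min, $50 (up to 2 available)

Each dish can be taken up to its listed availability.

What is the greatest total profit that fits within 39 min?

Taking the top-ratio dishes first gives bahn mi + veggie curry for 394 (39 min).
Replace bahn mi and veggie curry with 2×arepas: the trade gains 8 net, giving 402 at 36 min.
The spare 3 min is too small for any remaining dish, and no exchange beats 402.

402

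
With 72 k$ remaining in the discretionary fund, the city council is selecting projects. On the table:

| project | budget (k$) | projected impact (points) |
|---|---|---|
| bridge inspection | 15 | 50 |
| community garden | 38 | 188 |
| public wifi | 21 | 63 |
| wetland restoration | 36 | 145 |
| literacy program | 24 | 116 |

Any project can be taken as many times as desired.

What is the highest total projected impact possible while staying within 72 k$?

348

The ratio heuristic lands on community garden + literacy program (304) but leaves 10 k$ idle.
Replace community garden with 2×literacy program: the trade gains 44 net, giving 348 at 72 k$.
That's the maximum — no swap from here does better than 348.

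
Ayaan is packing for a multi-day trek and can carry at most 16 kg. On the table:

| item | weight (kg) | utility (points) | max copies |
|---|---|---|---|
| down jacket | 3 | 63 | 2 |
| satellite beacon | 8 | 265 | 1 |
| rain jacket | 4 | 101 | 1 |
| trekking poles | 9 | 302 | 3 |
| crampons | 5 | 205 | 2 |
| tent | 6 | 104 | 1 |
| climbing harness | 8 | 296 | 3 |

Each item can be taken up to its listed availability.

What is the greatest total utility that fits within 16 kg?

592

Taking the top-ratio items first gives rain jacket + 2×crampons for 511 (14 kg).
Dropping rain jacket and 2×crampons frees 14 kg; slotting in 2×climbing harness (16 kg) lifts the total to 592 at 16 kg.
Nothing else within 16 kg beats 592.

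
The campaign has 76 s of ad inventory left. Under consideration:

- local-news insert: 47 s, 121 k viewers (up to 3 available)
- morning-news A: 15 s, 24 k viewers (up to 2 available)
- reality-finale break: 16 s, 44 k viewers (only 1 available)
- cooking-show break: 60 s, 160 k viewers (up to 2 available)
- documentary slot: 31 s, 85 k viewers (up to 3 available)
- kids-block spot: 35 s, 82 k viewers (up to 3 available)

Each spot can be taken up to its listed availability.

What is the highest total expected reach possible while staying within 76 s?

204

Density check — reality-finale break 2.75, documentary slot 2.74, cooking-show break 2.67 are the best per s.
The ratio heuristic lands on morning-news A + reality-finale break + documentary slot (153) but leaves 14 s idle.
Dropping morning-news A and documentary slot frees 46 s; slotting in cooking-show break (60 s) lifts the total to 204 at 76 s.
Nothing else within 76 s beats 204.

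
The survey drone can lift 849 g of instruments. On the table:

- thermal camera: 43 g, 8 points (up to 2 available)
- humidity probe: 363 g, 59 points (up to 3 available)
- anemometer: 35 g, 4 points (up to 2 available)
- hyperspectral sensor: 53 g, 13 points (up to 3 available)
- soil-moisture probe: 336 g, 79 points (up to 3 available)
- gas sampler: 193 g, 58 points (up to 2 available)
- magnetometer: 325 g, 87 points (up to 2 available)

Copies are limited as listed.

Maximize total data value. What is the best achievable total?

232

A density-first pass picks 2×hyperspectral sensor + 2×gas sampler + magnetometer — 229 at 817 g.
Dropping 2×hyperspectral sensor and gas sampler frees 299 g; slotting in magnetometer (325 g) lifts the total to 232 at 843 g.
The spare 6 g is too small for any remaining sensor, and no exchange beats 232.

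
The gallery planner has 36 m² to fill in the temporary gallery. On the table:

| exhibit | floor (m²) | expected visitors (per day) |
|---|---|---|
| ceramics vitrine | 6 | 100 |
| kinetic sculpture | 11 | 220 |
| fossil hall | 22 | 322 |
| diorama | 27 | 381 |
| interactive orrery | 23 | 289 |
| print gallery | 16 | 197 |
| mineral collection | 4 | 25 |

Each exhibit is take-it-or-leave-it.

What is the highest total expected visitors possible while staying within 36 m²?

Filling by ratio: ceramics vitrine + kinetic sculpture + print gallery for 517, with 3 m² left unused.
Replace ceramics vitrine and print gallery with fossil hall: the trade gains 25 net, giving 542 at 33 m².

542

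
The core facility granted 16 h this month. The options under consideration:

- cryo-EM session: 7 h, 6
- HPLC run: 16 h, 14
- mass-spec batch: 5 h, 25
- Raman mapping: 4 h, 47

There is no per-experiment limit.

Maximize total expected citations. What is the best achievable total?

Density check — Raman mapping 11.75, mass-spec batch 5.00, HPLC run 0.88, cryo-EM session 0.86 are the best per h.
The ratio ordering already packs tightly: 4×Raman mapping, 16 h, 188.

188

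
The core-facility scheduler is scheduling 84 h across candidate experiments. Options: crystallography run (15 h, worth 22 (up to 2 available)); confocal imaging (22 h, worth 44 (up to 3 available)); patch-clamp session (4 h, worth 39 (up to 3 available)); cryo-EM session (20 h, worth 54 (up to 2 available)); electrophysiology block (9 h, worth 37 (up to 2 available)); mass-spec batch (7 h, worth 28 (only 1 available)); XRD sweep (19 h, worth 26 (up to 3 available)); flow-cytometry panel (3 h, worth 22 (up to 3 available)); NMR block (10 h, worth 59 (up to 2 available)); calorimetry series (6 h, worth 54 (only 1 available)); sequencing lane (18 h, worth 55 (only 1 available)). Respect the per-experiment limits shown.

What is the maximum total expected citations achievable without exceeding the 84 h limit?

Filling by ratio: 3×patch-clamp session + 2×electrophysiology block + mass-spec batch + 3×flow-cytometry panel + 2×NMR block + calorimetry series for 457, with 12 h left unused.
Dropping mass-spec batch frees 7 h; slotting in sequencing lane (18 h) lifts the total to 484 at 83 h.
The spare 1 h is too small for any remaining experiment, and no exchange beats 484.

484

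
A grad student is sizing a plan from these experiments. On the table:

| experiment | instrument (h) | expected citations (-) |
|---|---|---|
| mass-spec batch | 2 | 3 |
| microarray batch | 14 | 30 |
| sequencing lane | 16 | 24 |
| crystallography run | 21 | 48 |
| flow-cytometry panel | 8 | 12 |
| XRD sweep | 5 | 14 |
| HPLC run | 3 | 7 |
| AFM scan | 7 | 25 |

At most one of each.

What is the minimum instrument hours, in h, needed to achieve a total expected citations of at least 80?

31

Need the lightest bundle worth ≥ 80.
Taking crystallography run + HPLC run + AFM scan gives 80 (≥ 80) for 31 h.
Any bundle with less than 31 h falls short of 80.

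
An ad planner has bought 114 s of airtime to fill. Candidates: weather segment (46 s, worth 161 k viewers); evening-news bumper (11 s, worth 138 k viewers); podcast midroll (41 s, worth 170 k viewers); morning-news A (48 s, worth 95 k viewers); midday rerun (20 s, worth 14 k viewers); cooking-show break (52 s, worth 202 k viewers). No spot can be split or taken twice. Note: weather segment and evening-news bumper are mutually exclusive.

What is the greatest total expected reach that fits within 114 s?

510

Density check — evening-news bumper 12.55, podcast midroll 4.15, cooking-show break 3.88 are the best per s.
Evening-news bumper + podcast midroll + cooking-show break uses 104 of the 114 s and totals 510.
The closest alternative, evening-news bumper + morning-news A + cooking-show break, reaches only 435.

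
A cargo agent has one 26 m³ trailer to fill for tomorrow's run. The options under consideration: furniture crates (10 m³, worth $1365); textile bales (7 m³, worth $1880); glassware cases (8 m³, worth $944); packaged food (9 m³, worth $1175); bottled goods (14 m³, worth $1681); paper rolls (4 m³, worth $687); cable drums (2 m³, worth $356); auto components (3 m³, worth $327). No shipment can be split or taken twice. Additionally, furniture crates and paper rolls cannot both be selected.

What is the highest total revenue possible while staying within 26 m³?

4425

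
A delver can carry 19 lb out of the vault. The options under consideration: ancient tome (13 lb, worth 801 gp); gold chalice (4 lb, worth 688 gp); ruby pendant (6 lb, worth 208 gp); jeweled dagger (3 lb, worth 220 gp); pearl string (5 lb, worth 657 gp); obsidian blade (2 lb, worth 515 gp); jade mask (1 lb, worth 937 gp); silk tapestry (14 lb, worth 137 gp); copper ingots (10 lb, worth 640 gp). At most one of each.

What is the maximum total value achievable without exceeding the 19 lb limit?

3017

Density check — jade mask 937.00, obsidian blade 257.50, gold chalice 172.00, pearl string 131.40 are the best per lb.
The ratio ordering already packs tightly: gold chalice + jeweled dagger + pearl string + obsidian blade + jade mask, 15 lb, 3017.
That's the maximum — no swap from here does better than 3017.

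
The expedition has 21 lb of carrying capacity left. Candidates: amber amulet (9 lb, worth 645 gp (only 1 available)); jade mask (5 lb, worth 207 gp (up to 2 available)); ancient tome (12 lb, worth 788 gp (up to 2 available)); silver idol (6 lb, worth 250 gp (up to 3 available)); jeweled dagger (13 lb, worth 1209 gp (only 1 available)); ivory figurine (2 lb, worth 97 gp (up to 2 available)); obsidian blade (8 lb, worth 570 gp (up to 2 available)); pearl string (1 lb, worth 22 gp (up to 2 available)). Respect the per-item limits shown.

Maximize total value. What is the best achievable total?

1779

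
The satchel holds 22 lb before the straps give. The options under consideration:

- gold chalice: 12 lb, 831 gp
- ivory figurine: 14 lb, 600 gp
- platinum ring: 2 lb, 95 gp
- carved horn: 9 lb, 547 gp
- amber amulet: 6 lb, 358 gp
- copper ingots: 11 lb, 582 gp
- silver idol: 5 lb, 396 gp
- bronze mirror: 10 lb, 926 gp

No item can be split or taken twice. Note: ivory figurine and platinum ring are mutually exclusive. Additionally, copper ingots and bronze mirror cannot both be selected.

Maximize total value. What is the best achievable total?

1757

By value per lb: bronze mirror 92.60, silver idol 79.20, gold chalice 69.25, carved horn 60.78 lead.
Taking the top-ratio items first gives amber amulet + silver idol + bronze mirror for 1680 (21 lb).
Replace amber amulet and silver idol with gold chalice: the trade gains 77 net, giving 1757 at 22 lb.
Every other selection either busts 22 lb or breaks a pairing rule or fails to beat 1757.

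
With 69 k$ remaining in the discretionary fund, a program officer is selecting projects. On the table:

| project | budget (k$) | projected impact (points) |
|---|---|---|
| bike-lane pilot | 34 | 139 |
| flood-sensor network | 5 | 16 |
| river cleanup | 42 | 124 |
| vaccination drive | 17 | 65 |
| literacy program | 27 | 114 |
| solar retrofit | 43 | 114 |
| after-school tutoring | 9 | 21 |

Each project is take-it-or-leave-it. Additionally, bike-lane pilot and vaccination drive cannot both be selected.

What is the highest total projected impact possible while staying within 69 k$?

Taking bike-lane pilot + flood-sensor network + literacy program: 66 k$ used, 269 in projected impact.

269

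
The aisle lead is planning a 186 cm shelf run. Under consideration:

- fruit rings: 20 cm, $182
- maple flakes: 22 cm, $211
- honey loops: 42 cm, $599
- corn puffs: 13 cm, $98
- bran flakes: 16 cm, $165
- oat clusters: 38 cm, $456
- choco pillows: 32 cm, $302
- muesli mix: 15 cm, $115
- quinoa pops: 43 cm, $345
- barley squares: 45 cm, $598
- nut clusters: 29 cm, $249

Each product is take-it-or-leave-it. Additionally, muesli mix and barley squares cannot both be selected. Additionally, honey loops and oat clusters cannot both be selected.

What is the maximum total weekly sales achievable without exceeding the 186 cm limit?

Maple flakes + honey loops + bran flakes + choco pillows + barley squares + nut clusters uses 186 of the 186 cm and totals 2124.
The closest alternative, fruit rings + honey loops + bran flakes + choco pillows + barley squares + nut clusters, reaches only 2095.

2124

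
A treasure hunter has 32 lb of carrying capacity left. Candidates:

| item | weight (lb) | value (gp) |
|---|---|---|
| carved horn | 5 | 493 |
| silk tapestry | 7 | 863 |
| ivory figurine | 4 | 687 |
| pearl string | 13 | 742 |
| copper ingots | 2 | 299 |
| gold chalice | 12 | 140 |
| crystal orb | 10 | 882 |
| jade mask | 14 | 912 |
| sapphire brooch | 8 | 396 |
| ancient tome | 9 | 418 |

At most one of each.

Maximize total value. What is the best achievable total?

Greedy by ratio would take carved horn + silk tapestry + ivory figurine + copper ingots + crystal orb: 28 lb used, total 3224.
Dropping crystal orb frees 10 lb; slotting in jade mask (14 lb) lifts the total to 3254 at 32 lb.
An exhaustive check of the 1024 subsets confirms 3254.

3254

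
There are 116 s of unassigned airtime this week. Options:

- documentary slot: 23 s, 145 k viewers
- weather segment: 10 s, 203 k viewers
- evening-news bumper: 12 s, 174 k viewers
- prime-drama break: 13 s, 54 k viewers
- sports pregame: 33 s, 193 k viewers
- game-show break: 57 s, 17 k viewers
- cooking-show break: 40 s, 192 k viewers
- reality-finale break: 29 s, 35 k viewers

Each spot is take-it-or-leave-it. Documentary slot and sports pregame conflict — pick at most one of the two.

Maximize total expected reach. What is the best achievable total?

816

Ranking by ratio (expected reach/s): weather segment 20.30, evening-news bumper 14.50, documentary slot 6.30.
Best packing: weather segment + evening-news bumper + prime-drama break + sports pregame + cooking-show break — 108 s, 816 total.
Next best is documentary slot + weather segment + evening-news bumper + prime-drama break + cooking-show break at 768 (98 s) — short by 48.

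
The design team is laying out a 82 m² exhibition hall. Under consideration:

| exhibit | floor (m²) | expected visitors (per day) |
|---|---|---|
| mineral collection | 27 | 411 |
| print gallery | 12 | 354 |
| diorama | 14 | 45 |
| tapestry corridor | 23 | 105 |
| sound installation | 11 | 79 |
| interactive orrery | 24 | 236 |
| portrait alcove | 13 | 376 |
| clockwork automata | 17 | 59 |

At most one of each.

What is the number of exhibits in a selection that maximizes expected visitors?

4

Optimal total is 1377.
One optimal bundle: mineral collection + print gallery + interactive orrery + portrait alcove (76 m²).
Any selection reaching 1377 contains exactly 4 exhibits.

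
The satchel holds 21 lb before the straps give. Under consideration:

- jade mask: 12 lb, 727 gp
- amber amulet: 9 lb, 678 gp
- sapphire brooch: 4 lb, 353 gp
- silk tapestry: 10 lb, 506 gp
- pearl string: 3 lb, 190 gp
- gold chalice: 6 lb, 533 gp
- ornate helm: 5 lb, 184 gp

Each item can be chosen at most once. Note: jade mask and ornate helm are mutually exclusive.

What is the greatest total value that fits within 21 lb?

By value per lb: gold chalice 88.83, sapphire brooch 88.25, amber amulet 75.33, pearl string 63.33 lead.
Amber amulet + sapphire brooch + gold chalice uses 19 of the 21 lb and totals 1564.
Runner-up jade mask + pearl string + gold chalice tops out at 1450.

1564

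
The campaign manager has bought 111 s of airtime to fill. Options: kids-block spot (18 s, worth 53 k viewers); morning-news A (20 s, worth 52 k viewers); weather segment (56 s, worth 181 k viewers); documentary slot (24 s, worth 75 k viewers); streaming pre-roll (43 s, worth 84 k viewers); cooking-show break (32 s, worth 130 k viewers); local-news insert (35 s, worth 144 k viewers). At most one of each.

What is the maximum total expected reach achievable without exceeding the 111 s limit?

Ranking by ratio (expected reach/s): local-news insert 4.11, cooking-show break 4.06, weather segment 3.23.
The ratio ordering already packs tightly: kids-block spot + documentary slot + cooking-show break + local-news insert, 109 s, 402.
An exhaustive check of the 128 subsets confirms 402.

402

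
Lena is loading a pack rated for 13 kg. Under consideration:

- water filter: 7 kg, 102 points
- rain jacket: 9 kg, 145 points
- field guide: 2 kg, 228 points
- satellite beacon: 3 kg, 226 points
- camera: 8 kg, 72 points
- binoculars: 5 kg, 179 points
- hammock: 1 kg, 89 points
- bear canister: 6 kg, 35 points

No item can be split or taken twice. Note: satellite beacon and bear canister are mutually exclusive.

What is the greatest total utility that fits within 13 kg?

Field guide + satellite beacon + binoculars + hammock uses 11 of the 13 kg and totals 722.
The closest alternative, water filter + field guide + satellite beacon + hammock, reaches only 645.

722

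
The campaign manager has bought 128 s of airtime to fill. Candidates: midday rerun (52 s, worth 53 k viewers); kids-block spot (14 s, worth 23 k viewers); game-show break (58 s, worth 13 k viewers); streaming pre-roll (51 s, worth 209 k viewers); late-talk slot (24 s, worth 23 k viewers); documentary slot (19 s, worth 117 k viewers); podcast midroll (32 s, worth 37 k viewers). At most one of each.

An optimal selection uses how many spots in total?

Optimal total is 386.
One optimal bundle: kids-block spot + streaming pre-roll + documentary slot + podcast midroll (116 s).
Any selection reaching 386 contains exactly 4 spots.

4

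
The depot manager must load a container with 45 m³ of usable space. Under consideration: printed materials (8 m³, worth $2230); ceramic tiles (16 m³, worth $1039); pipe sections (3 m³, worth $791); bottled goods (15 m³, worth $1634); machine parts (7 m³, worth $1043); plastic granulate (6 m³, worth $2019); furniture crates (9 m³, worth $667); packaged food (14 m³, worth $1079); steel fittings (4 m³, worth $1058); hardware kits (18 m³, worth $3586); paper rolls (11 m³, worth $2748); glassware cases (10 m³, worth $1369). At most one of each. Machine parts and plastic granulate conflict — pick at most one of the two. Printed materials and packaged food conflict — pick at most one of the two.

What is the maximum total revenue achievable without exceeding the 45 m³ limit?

By revenue per m³: plastic granulate 336.50, printed materials 278.75, steel fittings 264.50 lead.
Taking printed materials + plastic granulate + hardware kits + paper rolls: 43 m³ used, 10583 in revenue.
Nothing else feasible within 45 m³ beats 10583.

10583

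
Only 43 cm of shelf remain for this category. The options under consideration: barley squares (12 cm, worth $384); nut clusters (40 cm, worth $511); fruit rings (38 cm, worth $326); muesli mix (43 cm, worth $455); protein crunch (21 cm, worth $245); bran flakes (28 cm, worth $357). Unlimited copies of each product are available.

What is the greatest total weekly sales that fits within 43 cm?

1152

3×barley squares uses 36 of the 43 cm and totals 1152.
That's the maximum — no swap from here does better than 1152.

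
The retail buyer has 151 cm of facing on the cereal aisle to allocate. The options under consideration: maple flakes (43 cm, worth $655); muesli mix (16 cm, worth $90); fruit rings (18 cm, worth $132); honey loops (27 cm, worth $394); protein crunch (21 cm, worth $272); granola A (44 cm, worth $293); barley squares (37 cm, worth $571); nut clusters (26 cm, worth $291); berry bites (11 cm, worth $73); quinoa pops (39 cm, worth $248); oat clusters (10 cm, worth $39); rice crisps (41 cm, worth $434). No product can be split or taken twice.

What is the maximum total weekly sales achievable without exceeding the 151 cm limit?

2054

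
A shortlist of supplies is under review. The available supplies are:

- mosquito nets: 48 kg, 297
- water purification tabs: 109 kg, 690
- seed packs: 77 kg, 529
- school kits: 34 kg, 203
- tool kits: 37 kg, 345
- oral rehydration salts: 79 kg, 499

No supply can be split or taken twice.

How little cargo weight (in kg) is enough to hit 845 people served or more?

Minimise kg subject to total people served ≥ 845.
seed packs + tool kits: 874 people served at 114 kg.
Below 114 kg the best achievable stays under 845.

114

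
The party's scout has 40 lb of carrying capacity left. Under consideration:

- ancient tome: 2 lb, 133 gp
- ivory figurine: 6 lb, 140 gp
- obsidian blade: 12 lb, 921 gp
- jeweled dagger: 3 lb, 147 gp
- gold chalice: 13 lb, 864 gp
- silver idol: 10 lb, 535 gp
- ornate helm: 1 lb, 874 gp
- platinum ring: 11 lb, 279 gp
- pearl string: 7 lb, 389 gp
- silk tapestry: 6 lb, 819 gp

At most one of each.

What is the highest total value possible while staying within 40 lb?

3867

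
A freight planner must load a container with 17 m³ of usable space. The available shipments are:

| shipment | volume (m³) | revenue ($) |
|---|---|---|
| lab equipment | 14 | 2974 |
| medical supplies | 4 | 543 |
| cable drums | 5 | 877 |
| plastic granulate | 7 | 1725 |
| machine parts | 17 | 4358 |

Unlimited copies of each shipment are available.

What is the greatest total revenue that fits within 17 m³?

Ranking by ratio (revenue/m³): machine parts 256.35, plastic granulate 246.43, lab equipment 212.43, cable drums 175.40.
Best packing: machine parts — 17 m³, 4358 total.
No other feasible combination exceeds 4358.

4358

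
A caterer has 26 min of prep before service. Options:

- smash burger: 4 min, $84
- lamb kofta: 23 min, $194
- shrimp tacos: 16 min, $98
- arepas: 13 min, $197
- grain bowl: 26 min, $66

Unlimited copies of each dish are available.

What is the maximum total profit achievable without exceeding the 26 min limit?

Best packing: 6×smash burger — 24 min, 504 total.
That's the maximum — no swap from here does better than 504.

504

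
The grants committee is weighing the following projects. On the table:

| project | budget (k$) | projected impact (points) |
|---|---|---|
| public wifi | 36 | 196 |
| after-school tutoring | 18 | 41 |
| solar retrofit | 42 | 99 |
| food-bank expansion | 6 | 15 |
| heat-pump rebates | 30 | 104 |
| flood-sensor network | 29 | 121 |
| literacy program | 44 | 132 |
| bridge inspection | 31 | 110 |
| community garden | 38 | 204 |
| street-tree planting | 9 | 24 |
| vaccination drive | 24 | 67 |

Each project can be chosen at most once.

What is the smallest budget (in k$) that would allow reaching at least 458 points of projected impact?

98

Look for the lowest-budget combination reaching 458.
public wifi + community garden + vaccination drive: 467 projected impact at 98 k$.
Any bundle with less than 98 k$ falls short of 458.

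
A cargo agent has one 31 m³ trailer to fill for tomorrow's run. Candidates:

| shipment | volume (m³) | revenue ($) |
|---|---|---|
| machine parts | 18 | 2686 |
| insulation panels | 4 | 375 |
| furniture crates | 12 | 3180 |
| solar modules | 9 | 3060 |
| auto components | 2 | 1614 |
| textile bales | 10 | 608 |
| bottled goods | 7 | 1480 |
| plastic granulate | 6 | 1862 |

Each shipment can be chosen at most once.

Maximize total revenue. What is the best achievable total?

Furniture crates + solar modules + auto components + plastic granulate uses 29 of the 31 m³ and totals 9716.
No other feasible combination exceeds 9716.

9716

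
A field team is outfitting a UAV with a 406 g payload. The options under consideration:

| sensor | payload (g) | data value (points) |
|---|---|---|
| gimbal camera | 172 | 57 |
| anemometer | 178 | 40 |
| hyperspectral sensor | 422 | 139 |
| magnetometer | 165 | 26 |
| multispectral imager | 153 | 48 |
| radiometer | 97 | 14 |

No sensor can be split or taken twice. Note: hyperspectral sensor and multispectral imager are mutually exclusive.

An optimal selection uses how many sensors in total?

2

Optimal total is 105.
gimbal camera + multispectral imager hits 105 at 325 g.
Any selection reaching 105 contains exactly 2 sensors.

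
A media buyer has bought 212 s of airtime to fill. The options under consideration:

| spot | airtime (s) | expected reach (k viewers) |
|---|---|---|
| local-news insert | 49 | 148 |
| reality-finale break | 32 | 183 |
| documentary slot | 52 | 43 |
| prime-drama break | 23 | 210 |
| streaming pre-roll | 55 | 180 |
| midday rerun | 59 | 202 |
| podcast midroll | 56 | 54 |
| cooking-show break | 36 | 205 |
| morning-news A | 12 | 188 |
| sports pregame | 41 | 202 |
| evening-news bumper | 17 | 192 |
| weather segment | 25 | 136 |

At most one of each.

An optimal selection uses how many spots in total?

7

The maximum expected reach within 212 s is 1328.
For example local-news insert + reality-finale break + prime-drama break + cooking-show break + morning-news A + sports pregame + evening-news bumper achieves it, using 210 s.
Any selection reaching 1328 contains exactly 7 spots.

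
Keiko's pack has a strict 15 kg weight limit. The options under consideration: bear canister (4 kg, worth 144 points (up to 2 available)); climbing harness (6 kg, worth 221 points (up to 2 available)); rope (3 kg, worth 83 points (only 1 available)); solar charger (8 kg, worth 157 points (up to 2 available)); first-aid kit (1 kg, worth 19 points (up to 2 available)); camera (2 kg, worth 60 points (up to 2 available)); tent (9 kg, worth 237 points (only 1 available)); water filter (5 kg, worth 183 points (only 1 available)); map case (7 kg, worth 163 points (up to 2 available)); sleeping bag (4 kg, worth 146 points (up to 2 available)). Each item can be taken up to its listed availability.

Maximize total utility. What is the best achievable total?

Greedy by ratio would take 2×climbing harness + first-aid kit + camera: 15 kg used, total 521.
Reworking the packing: climbing harness + water filter + sleeping bag uses 15 kg and improves the total to 550.
No other feasible combination exceeds 550.

550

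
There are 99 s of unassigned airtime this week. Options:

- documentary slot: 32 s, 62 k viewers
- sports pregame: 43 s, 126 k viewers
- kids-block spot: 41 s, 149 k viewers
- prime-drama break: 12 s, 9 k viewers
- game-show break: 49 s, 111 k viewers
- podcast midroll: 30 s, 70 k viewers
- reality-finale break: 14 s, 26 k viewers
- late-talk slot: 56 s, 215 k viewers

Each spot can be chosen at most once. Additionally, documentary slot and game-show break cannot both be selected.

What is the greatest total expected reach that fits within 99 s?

364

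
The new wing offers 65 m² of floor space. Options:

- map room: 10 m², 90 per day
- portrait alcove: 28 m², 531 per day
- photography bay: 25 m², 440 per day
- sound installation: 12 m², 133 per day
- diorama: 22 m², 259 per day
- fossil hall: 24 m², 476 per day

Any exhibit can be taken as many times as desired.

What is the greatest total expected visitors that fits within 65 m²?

Ranking by ratio (expected visitors/m²): fossil hall 19.83, portrait alcove 18.96, photography bay 17.60.
A density-first pass picks sound installation + 2×fossil hall — 1085 at 60 m².
Dropping fossil hall frees 24 m²; slotting in portrait alcove (28 m²) lifts the total to 1140 at 64 m².

1140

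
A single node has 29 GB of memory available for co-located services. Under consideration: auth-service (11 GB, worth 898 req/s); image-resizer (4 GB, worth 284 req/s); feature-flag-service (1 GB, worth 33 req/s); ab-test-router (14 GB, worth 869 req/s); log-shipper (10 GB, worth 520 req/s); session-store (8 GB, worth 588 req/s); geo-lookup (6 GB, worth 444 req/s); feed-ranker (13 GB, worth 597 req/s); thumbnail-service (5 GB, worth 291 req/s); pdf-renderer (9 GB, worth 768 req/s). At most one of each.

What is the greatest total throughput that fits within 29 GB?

By throughput per GB: pdf-renderer 85.33, auth-service 81.64, geo-lookup 74.00, session-store 73.50 lead.
Taking the top-ratio services first gives auth-service + feature-flag-service + geo-lookup + pdf-renderer for 2143 (27 GB).
The 6 GB tied up in geo-lookup is better spent on session-store — total rises to 2287 (29 GB).

2287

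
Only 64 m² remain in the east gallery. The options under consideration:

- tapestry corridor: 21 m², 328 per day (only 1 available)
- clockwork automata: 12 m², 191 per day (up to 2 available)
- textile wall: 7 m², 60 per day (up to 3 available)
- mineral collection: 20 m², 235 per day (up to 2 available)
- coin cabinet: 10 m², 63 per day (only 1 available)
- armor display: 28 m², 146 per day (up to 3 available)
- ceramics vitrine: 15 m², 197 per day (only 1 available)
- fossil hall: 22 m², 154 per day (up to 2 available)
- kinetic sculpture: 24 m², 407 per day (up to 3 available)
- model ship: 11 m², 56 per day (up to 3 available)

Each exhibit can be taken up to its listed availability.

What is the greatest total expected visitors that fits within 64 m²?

1011

Density check — kinetic sculpture 16.96, clockwork automata 15.92, tapestry corridor 15.62, ceramics vitrine 13.13 are the best per m².
The ratio heuristic lands on clockwork automata + 2×kinetic sculpture (1005) but leaves 4 m² idle.
Replace clockwork automata with ceramics vitrine: the trade gains 6 net, giving 1011 at 63 m².
That's the maximum — no swap from here does better than 1011.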